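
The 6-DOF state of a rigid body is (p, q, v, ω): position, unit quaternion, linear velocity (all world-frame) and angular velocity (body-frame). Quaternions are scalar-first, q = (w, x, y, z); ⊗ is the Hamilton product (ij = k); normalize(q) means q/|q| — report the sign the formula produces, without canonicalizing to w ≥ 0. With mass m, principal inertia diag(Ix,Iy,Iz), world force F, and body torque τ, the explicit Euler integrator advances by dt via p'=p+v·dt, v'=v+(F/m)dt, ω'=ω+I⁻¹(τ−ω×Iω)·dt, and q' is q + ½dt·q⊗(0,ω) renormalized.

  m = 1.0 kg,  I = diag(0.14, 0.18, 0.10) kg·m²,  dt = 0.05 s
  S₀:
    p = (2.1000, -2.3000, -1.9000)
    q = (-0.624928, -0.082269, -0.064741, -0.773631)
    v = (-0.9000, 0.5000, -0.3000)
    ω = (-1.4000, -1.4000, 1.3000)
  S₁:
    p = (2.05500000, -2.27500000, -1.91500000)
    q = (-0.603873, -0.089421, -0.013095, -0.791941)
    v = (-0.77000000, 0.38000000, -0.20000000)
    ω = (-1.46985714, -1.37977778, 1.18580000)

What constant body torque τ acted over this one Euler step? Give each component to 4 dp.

τ = (-0.0500, 0.0000, -0.1500)

rate change Δω = (-0.06985714, 0.02022222, -0.11420000)
precession coupling = (0.1456, -0.0728, 0.0784)
τ = I·(Δω/dt) + ω₀×(Iω₀) = (-0.0500, 0.0000, -0.1500)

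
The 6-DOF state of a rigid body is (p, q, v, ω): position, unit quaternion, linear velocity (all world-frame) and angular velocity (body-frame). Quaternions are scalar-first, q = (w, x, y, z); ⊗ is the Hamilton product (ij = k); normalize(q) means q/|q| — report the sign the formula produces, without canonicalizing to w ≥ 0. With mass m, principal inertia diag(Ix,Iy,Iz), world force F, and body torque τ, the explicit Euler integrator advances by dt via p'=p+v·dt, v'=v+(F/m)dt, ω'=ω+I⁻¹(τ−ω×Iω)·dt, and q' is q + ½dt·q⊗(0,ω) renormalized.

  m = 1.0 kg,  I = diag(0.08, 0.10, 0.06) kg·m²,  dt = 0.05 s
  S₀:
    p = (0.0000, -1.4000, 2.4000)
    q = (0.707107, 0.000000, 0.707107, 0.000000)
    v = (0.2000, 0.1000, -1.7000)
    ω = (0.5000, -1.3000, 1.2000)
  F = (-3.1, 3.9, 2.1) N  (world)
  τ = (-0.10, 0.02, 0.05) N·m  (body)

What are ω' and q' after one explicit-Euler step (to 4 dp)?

ω' = (0.3985, -1.2960, 1.2525)
q' = (0.7293, 0.0300, 0.6834, 0.0124)

gyro term ω×Iω = (0.0624, 0.0120, -0.0130)
angular accel α = (-2.0300, 0.0800, 1.0500)
ω + α·dt = (0.3985, -1.2960, 1.2525)
2q̇ = q⊗(0,ω) = (0.9192391, 1.2020819, -0.9192391, 0.4949749)
q + ½dt·q⊗(0,ω), renormalized = (0.7293, 0.0300, 0.6834, 0.0124)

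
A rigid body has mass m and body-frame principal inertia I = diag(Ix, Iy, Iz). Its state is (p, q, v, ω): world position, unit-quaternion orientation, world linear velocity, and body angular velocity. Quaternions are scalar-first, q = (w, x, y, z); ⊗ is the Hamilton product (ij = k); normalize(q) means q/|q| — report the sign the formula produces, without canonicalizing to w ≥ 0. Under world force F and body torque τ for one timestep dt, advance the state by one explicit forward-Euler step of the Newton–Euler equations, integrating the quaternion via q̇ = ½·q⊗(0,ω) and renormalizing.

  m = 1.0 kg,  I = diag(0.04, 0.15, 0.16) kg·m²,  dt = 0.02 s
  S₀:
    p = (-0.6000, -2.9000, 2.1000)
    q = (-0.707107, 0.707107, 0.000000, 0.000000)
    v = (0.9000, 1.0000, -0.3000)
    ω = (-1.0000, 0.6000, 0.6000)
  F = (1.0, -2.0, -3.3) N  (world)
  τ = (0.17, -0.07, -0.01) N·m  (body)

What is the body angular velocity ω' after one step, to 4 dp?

ω' = (-0.9168, 0.5811, 0.6070)

(τ − ω×Iω)/I = (4.1600, -0.9467, 0.3500)
ω' = ω + α·dt = (-0.9168, 0.5811, 0.6070)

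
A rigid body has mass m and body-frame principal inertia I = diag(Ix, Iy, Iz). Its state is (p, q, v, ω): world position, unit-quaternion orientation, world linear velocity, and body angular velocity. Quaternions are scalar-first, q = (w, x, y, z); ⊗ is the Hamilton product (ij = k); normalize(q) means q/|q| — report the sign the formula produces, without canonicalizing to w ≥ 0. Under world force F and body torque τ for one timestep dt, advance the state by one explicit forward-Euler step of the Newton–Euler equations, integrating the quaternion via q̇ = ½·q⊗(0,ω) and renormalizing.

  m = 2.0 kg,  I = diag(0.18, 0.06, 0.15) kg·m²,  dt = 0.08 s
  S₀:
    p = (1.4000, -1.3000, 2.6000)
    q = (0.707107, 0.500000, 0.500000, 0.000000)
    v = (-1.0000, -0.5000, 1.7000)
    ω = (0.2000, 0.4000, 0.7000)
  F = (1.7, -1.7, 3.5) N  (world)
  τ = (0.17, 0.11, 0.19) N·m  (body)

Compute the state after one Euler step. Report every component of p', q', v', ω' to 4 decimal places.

p' = (1.3200, -1.3400, 2.7360)
q' = (0.6947, 0.5194, 0.4970, 0.0238)
v' = (-0.9320, -0.5680, 1.8400)
ω' = (0.2644, 0.5411, 0.8065)

a = F/m = (0.8500, -0.8500, 1.7500)
new position p' = (1.3200, -1.3400, 2.7360)
v + (F/m)dt = (-0.9320, -0.5680, 1.8400)
gyro term ω×Iω = (0.0252, 0.0042, -0.0096)
angular accel α = (0.8044, 1.7633, 1.3307)
new body rate ω' = (0.2644, 0.5411, 0.8065)
Hamilton product q⊗(0,ω) = (-0.3000000, 0.4914214, -0.0671572, 0.5949749)
q + ½dt·q⊗(0,ω), renormalized = (0.6947, 0.5194, 0.4970, 0.0238)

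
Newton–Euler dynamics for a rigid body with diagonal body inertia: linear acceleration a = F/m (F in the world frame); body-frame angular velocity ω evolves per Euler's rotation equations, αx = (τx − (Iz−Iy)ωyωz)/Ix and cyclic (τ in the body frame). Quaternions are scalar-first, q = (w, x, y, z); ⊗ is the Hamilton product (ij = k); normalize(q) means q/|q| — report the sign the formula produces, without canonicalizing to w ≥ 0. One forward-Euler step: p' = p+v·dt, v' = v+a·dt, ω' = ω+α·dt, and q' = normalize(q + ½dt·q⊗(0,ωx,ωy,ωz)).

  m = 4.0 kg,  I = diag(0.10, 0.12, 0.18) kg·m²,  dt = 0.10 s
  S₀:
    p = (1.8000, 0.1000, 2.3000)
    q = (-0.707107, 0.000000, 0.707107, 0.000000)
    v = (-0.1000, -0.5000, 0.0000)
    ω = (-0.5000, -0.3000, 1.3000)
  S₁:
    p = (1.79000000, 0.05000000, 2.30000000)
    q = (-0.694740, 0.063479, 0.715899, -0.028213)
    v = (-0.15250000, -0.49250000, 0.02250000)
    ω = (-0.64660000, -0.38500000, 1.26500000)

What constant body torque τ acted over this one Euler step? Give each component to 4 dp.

τ = (-0.1700, -0.0500, -0.0600)

rate change Δω = (-0.14660000, -0.08500000, -0.03500000)
applied torque τ = (-0.1700, -0.0500, -0.0600)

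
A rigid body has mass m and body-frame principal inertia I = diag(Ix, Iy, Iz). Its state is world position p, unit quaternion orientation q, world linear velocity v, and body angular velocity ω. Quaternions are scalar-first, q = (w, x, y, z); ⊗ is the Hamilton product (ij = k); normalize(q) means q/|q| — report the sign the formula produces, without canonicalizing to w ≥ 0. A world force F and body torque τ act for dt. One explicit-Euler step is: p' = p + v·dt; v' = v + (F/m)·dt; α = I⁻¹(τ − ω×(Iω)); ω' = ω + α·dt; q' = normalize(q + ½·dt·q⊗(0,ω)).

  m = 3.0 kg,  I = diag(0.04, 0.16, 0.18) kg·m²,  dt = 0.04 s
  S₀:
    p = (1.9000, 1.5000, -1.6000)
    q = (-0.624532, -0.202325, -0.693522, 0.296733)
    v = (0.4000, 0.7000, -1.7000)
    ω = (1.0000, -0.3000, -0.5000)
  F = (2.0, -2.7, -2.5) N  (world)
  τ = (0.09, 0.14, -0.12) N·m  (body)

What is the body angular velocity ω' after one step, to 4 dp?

ω' = (1.0870, -0.2825, -0.5187)

ω×(Iω) gyroscopic = (0.0030, 0.0700, -0.0360)
α = I⁻¹(τ − ω×Iω) = (2.1750, 0.4375, -0.4667)
ω + α·dt = (1.0870, -0.2825, -0.5187)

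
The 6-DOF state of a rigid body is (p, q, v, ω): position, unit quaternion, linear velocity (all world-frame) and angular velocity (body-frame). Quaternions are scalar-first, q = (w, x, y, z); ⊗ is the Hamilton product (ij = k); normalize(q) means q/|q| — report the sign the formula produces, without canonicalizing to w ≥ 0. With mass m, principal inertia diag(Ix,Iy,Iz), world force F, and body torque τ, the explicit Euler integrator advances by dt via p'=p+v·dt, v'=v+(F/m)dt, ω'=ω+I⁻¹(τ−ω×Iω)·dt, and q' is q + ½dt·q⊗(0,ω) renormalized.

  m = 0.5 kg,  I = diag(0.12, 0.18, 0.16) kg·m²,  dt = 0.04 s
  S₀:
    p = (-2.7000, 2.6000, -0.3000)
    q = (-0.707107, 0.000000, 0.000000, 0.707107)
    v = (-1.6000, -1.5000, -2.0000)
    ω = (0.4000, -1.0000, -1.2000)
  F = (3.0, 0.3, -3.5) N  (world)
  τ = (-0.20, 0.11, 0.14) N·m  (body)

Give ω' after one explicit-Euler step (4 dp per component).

ω×(Iω) gyroscopic = (-0.0240, 0.0192, -0.0240)
angular accel α = (-1.4667, 0.5044, 1.0250)
ω + α·dt = (0.3413, -0.9798, -1.1590)

ω' = (0.3413, -0.9798, -1.1590)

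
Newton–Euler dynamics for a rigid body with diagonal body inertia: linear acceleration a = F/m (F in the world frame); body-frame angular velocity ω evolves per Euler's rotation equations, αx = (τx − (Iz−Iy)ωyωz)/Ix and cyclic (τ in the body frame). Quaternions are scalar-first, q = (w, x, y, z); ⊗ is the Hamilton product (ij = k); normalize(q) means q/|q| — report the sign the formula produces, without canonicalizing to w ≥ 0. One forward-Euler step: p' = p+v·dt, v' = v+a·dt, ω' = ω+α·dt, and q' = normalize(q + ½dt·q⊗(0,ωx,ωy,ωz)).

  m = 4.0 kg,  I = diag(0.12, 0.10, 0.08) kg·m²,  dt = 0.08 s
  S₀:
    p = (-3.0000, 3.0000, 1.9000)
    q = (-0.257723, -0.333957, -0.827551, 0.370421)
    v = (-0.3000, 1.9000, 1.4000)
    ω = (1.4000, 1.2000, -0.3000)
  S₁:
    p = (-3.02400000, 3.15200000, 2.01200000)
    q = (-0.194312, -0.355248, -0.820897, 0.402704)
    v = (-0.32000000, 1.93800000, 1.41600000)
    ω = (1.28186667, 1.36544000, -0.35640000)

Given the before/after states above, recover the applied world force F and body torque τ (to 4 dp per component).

F = (-1.0000, 1.9000, 0.8000)
τ = (-0.1700, 0.1900, -0.0900)

rate change Δω = (-0.11813333, 0.16544000, -0.05640000)
gyro term ω₀×Iω₀ = (0.0072, -0.0168, -0.0336)
I·α + gyro = (-0.1700, 0.1900, -0.0900)
velocity change Δv = (-0.02000000, 0.03800000, 0.01600000)
applied force F = (-1.0000, 1.9000, 0.8000)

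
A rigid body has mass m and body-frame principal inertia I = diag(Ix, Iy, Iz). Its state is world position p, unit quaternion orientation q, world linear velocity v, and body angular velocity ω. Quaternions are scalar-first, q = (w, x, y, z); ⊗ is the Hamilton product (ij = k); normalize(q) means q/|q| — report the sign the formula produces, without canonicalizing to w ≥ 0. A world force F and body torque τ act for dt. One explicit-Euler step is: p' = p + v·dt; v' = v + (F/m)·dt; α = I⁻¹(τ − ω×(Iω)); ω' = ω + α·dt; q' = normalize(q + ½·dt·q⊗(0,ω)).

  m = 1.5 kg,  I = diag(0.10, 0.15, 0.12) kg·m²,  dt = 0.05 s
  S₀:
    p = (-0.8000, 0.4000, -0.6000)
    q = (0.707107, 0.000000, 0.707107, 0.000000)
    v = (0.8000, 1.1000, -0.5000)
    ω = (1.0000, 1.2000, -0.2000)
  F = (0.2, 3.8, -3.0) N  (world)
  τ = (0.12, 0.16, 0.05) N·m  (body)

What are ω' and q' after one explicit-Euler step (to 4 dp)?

ω' = (1.0564, 1.2520, -0.2042)
q' = (0.6854, 0.0141, 0.7278, -0.0212)

precession coupling ω×(Iω) = (0.0072, 0.0040, 0.0600)
angular accel α = (1.1280, 1.0400, -0.0833)
ω' = ω + α·dt = (1.0564, 1.2520, -0.2042)
q⊗(0,ω) = (-0.8485284, 0.5656856, 0.8485284, -0.8485284)
q + ½dt·q⊗(0,ω), renormalized = (0.6854, 0.0141, 0.7278, -0.0212)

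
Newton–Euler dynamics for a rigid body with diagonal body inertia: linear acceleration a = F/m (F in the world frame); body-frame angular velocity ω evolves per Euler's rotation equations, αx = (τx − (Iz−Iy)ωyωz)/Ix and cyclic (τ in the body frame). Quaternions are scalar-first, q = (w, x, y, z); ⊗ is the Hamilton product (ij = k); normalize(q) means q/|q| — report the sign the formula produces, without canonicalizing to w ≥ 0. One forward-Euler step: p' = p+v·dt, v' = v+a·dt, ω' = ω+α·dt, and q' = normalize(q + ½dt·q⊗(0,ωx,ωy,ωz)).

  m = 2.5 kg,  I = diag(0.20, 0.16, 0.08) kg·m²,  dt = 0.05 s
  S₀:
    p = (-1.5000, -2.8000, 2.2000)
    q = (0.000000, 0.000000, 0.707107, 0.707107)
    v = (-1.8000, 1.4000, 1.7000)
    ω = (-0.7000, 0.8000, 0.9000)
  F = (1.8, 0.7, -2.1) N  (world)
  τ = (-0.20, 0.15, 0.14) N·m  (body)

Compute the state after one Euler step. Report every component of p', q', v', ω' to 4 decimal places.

p' = (-1.5900, -2.7300, 2.2850)
q' = (-0.0300, 0.0018, 0.6943, 0.7190)
v' = (-1.7640, 1.4140, 1.6580)
ω' = (-0.7356, 0.8705, 0.9735)

linear accel F/m = (0.7200, 0.2800, -0.8400)
p' = p + v·dt = (-1.5900, -2.7300, 2.2850)
new velocity v' = (-1.7640, 1.4140, 1.6580)
(τ − ω×Iω)/I = (-0.7120, 1.4100, 1.4700)
new body rate ω' = (-0.7356, 0.8705, 0.9735)
2q̇ = q⊗(0,ω) = (-1.2020819, 0.0707107, -0.4949749, 0.4949749)
q' = normalize(q + ½dt·q⊗(0,ω)) = (-0.0300, 0.0018, 0.6943, 0.7190)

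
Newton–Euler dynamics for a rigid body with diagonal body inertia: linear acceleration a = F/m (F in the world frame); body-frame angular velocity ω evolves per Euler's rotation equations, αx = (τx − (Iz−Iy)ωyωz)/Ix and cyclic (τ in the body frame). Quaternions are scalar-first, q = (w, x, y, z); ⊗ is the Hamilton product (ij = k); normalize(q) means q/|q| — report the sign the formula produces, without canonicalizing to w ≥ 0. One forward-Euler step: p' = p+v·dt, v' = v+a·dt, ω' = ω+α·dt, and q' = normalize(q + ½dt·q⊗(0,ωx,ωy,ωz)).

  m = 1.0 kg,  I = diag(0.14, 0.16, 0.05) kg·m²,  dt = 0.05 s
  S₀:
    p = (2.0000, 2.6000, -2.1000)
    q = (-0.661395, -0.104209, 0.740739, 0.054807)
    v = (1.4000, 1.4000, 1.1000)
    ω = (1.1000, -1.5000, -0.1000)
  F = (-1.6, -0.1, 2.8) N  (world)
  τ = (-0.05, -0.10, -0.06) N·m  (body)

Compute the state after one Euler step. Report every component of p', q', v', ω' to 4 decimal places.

linear accel F/m = (-1.6000, -0.1000, 2.8000)
p' = p + v·dt = (2.0700, 2.6700, -2.0450)
v + (F/m)dt = (1.3200, 1.3950, 1.2400)
gyro term ω×Iω = (-0.0165, -0.0099, -0.0330)
(τ − ω×Iω)/I = (-0.2393, -0.5631, -0.5400)
ω' = ω + α·dt = (1.0880, -1.5282, -0.1270)
q⊗(0,ω) = (1.2312191, -0.7193979, 1.0419593, -0.5923599)
updated quaternion q' = (-0.6299, -0.1221, 0.7660, 0.0400)

p' = (2.0700, 2.6700, -2.0450)
q' = (-0.6299, -0.1221, 0.7660, 0.0400)
v' = (1.3200, 1.3950, 1.2400)
ω' = (1.0880, -1.5282, -0.1270)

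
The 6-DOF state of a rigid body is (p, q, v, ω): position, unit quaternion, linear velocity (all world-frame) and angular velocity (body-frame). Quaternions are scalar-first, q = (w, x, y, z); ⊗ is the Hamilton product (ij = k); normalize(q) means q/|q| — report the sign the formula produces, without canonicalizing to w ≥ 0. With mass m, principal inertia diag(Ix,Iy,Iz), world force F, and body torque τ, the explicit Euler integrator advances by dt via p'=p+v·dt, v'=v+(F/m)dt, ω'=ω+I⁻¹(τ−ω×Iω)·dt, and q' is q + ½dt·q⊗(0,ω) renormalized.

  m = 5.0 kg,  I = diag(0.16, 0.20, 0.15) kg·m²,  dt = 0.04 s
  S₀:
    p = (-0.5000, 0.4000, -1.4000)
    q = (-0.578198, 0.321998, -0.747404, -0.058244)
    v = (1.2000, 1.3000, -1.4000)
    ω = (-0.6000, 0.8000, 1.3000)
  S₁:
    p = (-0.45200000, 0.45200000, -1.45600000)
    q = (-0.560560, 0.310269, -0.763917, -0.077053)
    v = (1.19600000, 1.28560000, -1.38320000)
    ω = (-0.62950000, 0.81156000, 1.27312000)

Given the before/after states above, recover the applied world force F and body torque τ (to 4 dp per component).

F = (-0.5000, -1.8000, 2.1000)
τ = (-0.1700, 0.0500, -0.1200)

v₁ − v₀ = (-0.00400000, -0.01440000, 0.01680000)
m·(v₁−v₀)/dt = (-0.5000, -1.8000, 2.1000)
Δω = ω₁−ω₀ = (-0.02950000, 0.01156000, -0.02688000)
ω₀×(Iω₀) = (-0.0520, -0.0078, -0.0192)
τ = I·(Δω/dt) + ω₀×(Iω₀) = (-0.1700, 0.0500, -0.1200)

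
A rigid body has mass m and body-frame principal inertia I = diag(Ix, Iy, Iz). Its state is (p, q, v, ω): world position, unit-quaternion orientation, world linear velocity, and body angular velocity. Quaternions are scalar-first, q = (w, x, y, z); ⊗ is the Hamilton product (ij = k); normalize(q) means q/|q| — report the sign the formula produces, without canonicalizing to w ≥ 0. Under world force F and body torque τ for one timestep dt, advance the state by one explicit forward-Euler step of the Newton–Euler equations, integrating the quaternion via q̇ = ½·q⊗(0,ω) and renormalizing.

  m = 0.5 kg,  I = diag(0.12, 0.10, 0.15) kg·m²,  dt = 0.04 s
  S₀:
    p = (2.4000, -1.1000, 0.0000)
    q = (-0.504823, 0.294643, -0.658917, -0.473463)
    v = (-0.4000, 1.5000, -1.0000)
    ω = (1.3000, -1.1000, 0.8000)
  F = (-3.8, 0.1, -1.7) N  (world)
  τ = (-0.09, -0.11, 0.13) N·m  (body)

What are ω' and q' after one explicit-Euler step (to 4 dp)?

ω' = (1.2847, -1.1315, 0.8270)
q' = (-0.5190, 0.2604, -0.6644, -0.4706)

gyro term ω×Iω = (-0.0440, -0.0312, 0.0286)
α = I⁻¹(τ − ω×Iω) = (-0.3833, -0.7880, 0.6760)
ω + α·dt = (1.2847, -1.1315, 0.8270)
q⊗(0,ω) = (-0.7290742, -1.7042128, -0.2959110, 0.1286264)
updated quaternion q' = (-0.5190, 0.2604, -0.6644, -0.4706)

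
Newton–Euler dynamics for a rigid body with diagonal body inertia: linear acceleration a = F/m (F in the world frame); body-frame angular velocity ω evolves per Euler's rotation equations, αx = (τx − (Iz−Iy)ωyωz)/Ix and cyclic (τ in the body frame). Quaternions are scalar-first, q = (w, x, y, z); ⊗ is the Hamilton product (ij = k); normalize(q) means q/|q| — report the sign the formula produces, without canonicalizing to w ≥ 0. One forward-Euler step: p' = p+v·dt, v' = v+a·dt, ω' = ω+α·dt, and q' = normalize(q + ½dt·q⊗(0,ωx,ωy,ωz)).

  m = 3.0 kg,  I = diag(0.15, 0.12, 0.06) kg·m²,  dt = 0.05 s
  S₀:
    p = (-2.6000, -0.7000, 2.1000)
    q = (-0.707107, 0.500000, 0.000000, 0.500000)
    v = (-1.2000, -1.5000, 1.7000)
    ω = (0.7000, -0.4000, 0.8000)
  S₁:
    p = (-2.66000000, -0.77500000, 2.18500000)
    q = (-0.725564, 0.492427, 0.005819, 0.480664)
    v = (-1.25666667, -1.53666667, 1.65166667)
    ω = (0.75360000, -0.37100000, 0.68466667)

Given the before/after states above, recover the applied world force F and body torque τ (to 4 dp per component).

velocity change Δv = (-0.05666667, -0.03666667, -0.04833333)
F = m·Δv/dt = (-3.4000, -2.2000, -2.9000)
ω₁ − ω₀ = (0.05360000, 0.02900000, -0.11533333)
applied torque τ = (0.1800, 0.1200, -0.1300)

F = (-3.4000, -2.2000, -2.9000)
τ = (0.1800, 0.1200, -0.1300)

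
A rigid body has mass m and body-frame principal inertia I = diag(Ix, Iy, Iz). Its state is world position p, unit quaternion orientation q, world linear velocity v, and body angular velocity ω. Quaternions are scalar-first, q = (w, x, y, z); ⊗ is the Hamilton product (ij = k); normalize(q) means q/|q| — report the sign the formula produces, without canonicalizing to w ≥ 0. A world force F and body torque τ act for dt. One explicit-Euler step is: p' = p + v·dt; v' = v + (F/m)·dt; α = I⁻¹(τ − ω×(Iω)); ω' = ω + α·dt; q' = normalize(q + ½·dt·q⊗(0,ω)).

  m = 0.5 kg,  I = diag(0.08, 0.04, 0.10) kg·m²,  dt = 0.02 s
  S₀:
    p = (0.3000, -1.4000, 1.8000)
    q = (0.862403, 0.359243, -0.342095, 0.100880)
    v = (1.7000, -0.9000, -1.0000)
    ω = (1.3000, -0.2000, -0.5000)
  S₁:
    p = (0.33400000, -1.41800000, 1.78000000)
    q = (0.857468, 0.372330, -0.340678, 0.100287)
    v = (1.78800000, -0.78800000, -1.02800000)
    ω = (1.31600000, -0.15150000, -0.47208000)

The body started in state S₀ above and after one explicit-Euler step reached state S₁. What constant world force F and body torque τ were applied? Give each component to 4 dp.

Δω = ω₁−ω₀ = (0.01600000, 0.04850000, 0.02792000)
precession coupling = (0.0060, 0.0130, 0.0104)
applied torque τ = (0.0700, 0.1100, 0.1500)
Δv = v₁−v₀ = (0.08800000, 0.11200000, -0.02800000)
m·(v₁−v₀)/dt = (2.2000, 2.8000, -0.7000)

F = (2.2000, 2.8000, -0.7000)
τ = (0.0700, 0.1100, 0.1500)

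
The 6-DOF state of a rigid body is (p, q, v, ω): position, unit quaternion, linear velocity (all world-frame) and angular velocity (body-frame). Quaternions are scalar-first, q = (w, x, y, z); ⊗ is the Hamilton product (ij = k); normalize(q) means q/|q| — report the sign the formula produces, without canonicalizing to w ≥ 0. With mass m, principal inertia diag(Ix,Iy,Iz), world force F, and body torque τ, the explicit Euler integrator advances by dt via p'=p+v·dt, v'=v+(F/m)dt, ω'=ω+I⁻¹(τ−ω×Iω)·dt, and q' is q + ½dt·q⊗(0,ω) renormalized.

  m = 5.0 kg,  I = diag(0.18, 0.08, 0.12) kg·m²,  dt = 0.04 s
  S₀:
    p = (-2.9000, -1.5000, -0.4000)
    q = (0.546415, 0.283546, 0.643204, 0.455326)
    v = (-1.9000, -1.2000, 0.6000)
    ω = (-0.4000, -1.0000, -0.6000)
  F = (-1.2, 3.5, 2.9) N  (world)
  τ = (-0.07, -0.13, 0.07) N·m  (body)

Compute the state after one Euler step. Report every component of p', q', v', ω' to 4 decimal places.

p' = (-2.9760, -1.5480, -0.3760)
q' = (0.5668, 0.2805, 0.6318, 0.4481)
v' = (-1.9096, -1.1720, 0.6232)
ω' = (-0.4209, -1.0722, -0.5633)

gyro term ω×Iω = (0.0240, 0.0144, -0.0400)
(τ − ω×Iω)/I = (-0.5222, -1.8050, 0.9167)
ω + α·dt = (-0.4209, -1.0722, -0.5633)
2q̇ = q⊗(0,ω) = (1.0298180, -0.1491624, -0.5584178, -0.3541134)
q' = normalize(q + ½dt·q⊗(0,ω)) = (0.5668, 0.2805, 0.6318, 0.4481)
p + v·dt = (-2.9760, -1.5480, -0.3760)
v' = v + a·dt = (-1.9096, -1.1720, 0.6232)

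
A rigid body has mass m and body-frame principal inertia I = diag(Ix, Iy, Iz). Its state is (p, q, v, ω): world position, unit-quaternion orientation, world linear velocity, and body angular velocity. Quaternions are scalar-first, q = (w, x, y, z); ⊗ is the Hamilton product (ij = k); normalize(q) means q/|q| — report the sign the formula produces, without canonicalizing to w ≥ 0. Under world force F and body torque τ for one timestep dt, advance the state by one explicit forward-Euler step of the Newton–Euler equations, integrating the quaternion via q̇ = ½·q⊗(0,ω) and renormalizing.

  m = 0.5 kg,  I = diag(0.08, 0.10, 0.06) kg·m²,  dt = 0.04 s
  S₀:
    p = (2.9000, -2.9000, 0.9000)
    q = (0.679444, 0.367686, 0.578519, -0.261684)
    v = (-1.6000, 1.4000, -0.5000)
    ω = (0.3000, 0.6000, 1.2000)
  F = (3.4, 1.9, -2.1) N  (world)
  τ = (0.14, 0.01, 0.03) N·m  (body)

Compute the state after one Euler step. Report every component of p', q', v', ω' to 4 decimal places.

p' = (2.8360, -2.8440, 0.8800)
q' = (0.6763, 0.3886, 0.5761, -0.2443)
v' = (-1.3280, 1.5520, -0.6680)
ω' = (0.3844, 0.6011, 1.2176)

a = (6.8000, 3.8000, -4.2000)
p + v·dt = (2.8360, -2.8440, 0.8800)
v' = v + a·dt = (-1.3280, 1.5520, -0.6680)
gyro term ω×Iω = (-0.0288, 0.0072, 0.0036)
(τ − ω×Iω)/I = (2.1100, 0.0280, 0.4400)
new body rate ω' = (0.3844, 0.6011, 1.2176)
q⊗(0,ω) = (-0.1433964, 1.0550664, -0.1120620, 0.8623887)
q' = normalize(q + ½dt·q⊗(0,ω)) = (0.6763, 0.3886, 0.5761, -0.2443)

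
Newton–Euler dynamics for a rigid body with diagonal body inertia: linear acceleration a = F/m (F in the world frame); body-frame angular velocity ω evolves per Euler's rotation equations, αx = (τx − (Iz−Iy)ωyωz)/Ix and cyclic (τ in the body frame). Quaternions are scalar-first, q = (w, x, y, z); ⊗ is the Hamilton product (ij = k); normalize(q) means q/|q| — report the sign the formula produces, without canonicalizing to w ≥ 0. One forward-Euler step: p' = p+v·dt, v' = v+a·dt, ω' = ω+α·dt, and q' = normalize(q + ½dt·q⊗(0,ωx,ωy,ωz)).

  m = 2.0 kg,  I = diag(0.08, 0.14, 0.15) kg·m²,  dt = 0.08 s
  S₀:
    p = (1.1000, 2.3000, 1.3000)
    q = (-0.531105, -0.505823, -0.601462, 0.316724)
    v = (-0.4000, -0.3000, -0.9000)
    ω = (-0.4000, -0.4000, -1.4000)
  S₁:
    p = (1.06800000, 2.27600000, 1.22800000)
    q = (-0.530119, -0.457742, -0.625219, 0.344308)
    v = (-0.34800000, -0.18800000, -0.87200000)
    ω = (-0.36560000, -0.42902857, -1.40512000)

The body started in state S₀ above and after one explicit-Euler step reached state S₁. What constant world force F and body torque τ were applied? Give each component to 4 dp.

velocity change Δv = (0.05200000, 0.11200000, 0.02800000)
applied force F = (1.3000, 2.8000, 0.7000)
rate change Δω = (0.03440000, -0.02902857, -0.00512000)
precession coupling = (0.0056, -0.0392, 0.0096)
applied torque τ = (0.0400, -0.0900, 0.0000)

F = (1.3000, 2.8000, 0.7000)
τ = (0.0400, -0.0900, 0.0000)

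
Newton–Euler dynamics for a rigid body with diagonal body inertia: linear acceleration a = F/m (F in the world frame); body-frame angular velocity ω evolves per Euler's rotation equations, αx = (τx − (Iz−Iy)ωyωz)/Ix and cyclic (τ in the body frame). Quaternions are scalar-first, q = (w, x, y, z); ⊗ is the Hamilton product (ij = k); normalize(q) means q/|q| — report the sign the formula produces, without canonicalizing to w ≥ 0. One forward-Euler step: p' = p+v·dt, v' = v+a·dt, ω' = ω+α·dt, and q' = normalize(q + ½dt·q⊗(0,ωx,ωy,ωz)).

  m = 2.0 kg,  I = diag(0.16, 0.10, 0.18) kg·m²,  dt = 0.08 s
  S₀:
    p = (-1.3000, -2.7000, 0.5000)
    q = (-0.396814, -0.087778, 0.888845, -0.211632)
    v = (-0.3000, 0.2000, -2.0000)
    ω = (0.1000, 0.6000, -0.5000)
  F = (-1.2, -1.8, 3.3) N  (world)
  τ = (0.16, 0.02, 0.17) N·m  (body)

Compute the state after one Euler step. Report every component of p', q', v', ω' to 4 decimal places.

p' = (-1.3240, -2.6840, 0.3400)
q' = (-0.4218, -0.1020, 0.8763, -0.2093)
v' = (-0.3480, 0.1280, -1.8680)
ω' = (0.1920, 0.6152, -0.4228)

p + v·dt = (-1.3240, -2.6840, 0.3400)
v' = v + a·dt = (-0.3480, 0.1280, -1.8680)
ω×(Iω) gyroscopic = (-0.0240, 0.0010, -0.0036)
α = I⁻¹(τ − ω×Iω) = (1.1500, 0.1900, 0.9644)
new body rate ω' = (0.1920, 0.6152, -0.4228)
2q̇ = q⊗(0,ω) = (-0.6303452, -0.3571247, -0.3031406, 0.0568557)
q' = normalize(q + ½dt·q⊗(0,ω)) = (-0.4218, -0.1020, 0.8763, -0.2093)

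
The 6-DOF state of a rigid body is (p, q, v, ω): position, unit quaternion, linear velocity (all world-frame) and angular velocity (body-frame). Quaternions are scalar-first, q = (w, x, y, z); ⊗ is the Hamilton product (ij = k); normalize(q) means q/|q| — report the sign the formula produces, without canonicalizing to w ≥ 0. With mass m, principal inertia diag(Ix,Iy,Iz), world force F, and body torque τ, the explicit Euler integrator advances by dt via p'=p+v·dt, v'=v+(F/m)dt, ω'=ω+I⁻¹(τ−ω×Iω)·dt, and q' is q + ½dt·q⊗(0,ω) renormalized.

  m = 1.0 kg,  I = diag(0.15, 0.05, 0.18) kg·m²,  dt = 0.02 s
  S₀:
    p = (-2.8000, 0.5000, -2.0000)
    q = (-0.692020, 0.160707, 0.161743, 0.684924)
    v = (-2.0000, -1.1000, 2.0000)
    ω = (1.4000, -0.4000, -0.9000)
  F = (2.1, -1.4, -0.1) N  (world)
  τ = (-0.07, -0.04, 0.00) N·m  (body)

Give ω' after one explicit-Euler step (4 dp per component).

ω×(Iω) gyroscopic = (0.0468, 0.0378, 0.0560)
α = I⁻¹(τ − ω×Iω) = (-0.7787, -1.5560, -0.3111)
new body rate ω' = (1.3844, -0.4311, -0.9062)

ω' = (1.3844, -0.4311, -0.9062)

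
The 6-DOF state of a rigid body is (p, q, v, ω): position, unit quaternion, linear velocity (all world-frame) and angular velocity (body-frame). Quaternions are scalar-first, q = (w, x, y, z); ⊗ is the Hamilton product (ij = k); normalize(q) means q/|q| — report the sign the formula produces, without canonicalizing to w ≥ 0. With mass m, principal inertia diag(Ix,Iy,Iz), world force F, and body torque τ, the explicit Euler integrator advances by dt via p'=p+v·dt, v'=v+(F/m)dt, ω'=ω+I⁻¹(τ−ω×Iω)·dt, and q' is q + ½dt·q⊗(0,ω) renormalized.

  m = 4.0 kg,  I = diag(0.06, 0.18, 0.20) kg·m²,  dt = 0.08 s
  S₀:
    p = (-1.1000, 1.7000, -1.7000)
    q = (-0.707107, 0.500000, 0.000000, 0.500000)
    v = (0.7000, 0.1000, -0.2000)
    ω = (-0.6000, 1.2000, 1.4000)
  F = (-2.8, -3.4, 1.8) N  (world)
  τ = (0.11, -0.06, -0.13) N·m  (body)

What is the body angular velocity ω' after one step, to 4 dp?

ω' = (-0.4981, 1.1211, 1.3826)

ω×(Iω) gyroscopic = (0.0336, 0.1176, -0.0864)
angular accel α = (1.2733, -0.9867, -0.2180)
ω + α·dt = (-0.4981, 1.1211, 1.3826)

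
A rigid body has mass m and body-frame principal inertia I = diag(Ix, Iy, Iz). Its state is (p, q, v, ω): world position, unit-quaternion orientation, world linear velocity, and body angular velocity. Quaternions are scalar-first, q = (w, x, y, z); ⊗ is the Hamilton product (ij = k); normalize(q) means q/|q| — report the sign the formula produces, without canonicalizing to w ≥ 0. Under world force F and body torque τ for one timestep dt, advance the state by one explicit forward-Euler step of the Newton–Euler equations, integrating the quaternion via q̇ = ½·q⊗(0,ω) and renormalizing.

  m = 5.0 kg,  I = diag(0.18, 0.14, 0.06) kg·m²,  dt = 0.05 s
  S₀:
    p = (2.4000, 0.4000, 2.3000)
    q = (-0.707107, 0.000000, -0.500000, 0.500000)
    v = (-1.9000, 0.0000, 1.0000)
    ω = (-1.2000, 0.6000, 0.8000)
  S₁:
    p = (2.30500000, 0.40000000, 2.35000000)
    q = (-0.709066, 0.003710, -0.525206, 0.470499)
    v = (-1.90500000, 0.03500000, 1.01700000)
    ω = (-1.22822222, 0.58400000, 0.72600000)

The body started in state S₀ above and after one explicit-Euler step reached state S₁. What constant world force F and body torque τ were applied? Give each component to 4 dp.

F = (-0.5000, 3.5000, 1.7000)
τ = (-0.1400, -0.1600, -0.0600)

v₁ − v₀ = (-0.00500000, 0.03500000, 0.01700000)
F = m·Δv/dt = (-0.5000, 3.5000, 1.7000)
Δω = ω₁−ω₀ = (-0.02822222, -0.01600000, -0.07400000)
precession coupling = (-0.0384, -0.1152, 0.0288)
τ = I·(Δω/dt) + ω₀×(Iω₀) = (-0.1400, -0.1600, -0.0600)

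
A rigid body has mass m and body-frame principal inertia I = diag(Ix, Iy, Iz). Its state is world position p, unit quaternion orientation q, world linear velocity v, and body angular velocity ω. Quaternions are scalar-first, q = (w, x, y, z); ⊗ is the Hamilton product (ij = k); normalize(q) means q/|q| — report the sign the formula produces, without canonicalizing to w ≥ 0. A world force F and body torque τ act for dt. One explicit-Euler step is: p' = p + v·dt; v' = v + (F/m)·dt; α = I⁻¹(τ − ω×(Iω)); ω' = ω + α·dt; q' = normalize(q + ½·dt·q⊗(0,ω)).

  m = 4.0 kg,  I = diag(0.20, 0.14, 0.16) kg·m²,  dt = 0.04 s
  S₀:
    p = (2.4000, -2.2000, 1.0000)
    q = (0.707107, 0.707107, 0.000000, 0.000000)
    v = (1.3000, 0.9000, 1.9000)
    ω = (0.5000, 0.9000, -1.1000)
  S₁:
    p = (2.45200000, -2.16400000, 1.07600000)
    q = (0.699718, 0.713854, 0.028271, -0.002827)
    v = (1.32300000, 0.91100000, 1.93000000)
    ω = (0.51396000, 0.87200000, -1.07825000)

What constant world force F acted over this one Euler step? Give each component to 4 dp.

F = (2.3000, 1.1000, 3.0000)

velocity change Δv = (0.02300000, 0.01100000, 0.03000000)
F = m·Δv/dt = (2.3000, 1.1000, 3.0000)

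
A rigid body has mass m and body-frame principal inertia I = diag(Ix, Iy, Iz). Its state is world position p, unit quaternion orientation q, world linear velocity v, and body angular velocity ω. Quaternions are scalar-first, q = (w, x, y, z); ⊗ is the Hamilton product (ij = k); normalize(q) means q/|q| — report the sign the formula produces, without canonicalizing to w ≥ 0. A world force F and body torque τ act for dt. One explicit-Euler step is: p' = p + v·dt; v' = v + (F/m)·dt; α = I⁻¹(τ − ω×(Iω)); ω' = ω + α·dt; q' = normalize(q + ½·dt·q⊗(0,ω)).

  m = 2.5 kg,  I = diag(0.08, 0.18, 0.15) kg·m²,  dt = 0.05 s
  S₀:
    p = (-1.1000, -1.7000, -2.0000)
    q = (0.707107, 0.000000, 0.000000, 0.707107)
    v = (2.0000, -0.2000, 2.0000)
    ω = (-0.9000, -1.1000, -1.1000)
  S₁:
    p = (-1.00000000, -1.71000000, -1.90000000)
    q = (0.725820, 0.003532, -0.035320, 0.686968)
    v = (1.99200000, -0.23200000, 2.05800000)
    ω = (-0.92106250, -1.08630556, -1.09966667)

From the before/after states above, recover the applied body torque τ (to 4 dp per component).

Δω = ω₁−ω₀ = (-0.02106250, 0.01369444, 0.00033333)
precession coupling = (-0.0363, -0.0693, 0.0990)
τ = I·(Δω/dt) + ω₀×(Iω₀) = (-0.0700, -0.0200, 0.1000)

τ = (-0.0700, -0.0200, 0.1000)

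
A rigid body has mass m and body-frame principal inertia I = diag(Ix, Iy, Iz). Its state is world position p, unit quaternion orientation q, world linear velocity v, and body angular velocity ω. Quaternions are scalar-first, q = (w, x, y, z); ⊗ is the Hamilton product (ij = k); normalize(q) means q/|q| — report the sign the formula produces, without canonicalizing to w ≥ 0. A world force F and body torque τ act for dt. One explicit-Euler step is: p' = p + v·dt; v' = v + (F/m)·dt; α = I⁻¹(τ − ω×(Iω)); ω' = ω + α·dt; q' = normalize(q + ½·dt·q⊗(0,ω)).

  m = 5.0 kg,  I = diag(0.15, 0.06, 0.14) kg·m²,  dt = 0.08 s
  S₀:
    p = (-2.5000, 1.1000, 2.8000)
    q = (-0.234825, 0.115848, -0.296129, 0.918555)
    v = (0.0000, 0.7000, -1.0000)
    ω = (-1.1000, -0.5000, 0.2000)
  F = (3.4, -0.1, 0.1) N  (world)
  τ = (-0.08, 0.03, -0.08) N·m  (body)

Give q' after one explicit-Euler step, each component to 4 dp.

q' = (-0.2427, 0.1420, -0.3324, 0.9003)

q⊗(0,ω) = (-0.2043427, 0.6583592, -0.9161676, -0.4306309)
q' = normalize(q + ½dt·q⊗(0,ω)) = (-0.2427, 0.1420, -0.3324, 0.9003)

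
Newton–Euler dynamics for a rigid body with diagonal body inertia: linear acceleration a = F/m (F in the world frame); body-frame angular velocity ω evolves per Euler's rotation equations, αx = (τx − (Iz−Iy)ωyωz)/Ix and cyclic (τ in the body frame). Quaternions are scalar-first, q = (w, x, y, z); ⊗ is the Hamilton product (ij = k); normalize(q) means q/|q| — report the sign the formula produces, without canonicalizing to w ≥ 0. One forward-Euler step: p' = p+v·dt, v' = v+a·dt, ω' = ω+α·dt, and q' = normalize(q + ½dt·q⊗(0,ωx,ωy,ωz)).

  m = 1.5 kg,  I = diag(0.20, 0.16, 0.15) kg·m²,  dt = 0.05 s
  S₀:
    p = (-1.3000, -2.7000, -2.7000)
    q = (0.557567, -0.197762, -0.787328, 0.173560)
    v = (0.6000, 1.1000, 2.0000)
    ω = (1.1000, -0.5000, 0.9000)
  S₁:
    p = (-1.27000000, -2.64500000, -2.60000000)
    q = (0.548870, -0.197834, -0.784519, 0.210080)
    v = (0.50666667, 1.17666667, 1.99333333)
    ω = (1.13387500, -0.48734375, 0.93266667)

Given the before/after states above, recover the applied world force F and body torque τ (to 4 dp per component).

Δv = v₁−v₀ = (-0.09333333, 0.07666667, -0.00666667)
F = m·Δv/dt = (-2.8000, 2.3000, -0.2000)
Δω = ω₁−ω₀ = (0.03387500, 0.01265625, 0.03266667)
precession coupling = (0.0045, 0.0495, 0.0220)
τ = I·(Δω/dt) + ω₀×(Iω₀) = (0.1400, 0.0900, 0.1200)

F = (-2.8000, 2.3000, -0.2000)
τ = (0.1400, 0.0900, 0.1200)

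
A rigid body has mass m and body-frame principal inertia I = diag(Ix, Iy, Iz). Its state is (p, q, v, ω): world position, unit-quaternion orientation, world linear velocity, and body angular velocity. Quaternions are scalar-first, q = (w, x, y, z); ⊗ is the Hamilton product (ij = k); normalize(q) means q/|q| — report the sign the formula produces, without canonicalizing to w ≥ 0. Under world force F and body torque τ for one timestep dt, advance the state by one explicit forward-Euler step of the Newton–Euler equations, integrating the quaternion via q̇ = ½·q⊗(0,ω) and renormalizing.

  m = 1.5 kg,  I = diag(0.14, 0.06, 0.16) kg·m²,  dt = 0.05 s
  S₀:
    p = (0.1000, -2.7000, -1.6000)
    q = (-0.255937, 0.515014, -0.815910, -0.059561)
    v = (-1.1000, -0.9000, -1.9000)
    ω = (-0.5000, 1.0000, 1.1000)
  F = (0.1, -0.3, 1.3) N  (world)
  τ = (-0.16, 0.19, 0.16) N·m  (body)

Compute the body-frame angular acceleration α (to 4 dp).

precession coupling ω×(Iω) = (0.1100, 0.0110, 0.0400)
α = I⁻¹(τ − ω×Iω) = (-1.9286, 2.9833, 0.7500)

α = (-1.9286, 2.9833, 0.7500)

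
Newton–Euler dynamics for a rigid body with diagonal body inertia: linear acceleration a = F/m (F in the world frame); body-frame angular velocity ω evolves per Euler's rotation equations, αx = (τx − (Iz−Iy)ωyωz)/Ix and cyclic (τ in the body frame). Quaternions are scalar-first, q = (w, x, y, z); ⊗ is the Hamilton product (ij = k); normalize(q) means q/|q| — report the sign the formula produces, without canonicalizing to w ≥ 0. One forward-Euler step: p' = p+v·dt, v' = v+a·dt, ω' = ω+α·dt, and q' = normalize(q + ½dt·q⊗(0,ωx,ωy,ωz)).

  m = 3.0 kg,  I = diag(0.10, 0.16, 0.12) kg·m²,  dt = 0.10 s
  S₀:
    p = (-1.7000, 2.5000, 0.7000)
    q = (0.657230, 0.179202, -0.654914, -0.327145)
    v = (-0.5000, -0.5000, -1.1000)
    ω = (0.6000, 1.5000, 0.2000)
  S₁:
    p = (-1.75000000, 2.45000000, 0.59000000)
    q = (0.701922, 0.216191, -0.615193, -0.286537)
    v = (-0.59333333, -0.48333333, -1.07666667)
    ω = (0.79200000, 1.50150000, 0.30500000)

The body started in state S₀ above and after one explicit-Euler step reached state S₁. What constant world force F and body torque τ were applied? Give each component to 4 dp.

v₁ − v₀ = (-0.09333333, 0.01666667, 0.02333333)
m·(v₁−v₀)/dt = (-2.8000, 0.5000, 0.7000)
rate change Δω = (0.19200000, 0.00150000, 0.10500000)
ω₀×(Iω₀) = (-0.0120, -0.0024, 0.0540)
τ = I·(Δω/dt) + ω₀×(Iω₀) = (0.1800, 0.0000, 0.1800)

F = (-2.8000, 0.5000, 0.7000)
τ = (0.1800, 0.0000, 0.1800)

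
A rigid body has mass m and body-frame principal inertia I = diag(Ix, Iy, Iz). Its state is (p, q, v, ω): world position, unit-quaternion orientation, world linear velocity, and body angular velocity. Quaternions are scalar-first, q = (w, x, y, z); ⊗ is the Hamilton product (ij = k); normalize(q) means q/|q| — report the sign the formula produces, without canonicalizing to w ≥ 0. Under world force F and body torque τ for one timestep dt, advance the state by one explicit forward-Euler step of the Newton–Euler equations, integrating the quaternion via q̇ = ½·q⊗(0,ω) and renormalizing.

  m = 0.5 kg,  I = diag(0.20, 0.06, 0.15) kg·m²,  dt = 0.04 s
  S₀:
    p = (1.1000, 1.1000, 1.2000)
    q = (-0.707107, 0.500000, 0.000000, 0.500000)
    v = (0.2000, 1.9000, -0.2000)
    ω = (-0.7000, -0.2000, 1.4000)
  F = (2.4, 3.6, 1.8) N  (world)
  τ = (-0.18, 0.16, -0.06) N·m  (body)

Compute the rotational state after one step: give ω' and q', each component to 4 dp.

α = I⁻¹(τ − ω×Iω) = (-0.7740, 3.4833, -0.2693)
ω + α·dt = (-0.7310, -0.0607, 1.3892)
Hamilton product q⊗(0,ω) = (-0.3500000, 0.5949749, -0.9085786, -1.0899498)
q + ½dt·q⊗(0,ω), renormalized = (-0.7138, 0.5116, -0.0182, 0.4780)

ω' = (-0.7310, -0.0607, 1.3892)
q' = (-0.7138, 0.5116, -0.0182, 0.4780)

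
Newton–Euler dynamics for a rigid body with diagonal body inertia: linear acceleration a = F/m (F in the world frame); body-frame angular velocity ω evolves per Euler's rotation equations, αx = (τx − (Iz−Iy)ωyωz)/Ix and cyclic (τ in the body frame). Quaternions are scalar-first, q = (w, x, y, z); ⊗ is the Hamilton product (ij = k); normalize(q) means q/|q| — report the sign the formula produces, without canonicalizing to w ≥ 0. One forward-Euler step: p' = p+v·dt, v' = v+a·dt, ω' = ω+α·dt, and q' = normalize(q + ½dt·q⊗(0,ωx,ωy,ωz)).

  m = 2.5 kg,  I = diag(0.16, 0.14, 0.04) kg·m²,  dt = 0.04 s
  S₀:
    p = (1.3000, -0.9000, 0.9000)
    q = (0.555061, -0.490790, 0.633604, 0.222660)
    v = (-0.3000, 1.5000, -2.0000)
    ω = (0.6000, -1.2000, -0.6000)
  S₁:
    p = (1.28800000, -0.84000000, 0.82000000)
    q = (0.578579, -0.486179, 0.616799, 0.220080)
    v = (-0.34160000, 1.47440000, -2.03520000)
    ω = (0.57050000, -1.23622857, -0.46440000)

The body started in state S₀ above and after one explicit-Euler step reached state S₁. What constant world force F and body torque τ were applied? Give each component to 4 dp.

F = (-2.6000, -1.6000, -2.2000)
τ = (-0.1900, -0.1700, 0.1500)

ω₁ − ω₀ = (-0.02950000, -0.03622857, 0.13560000)
precession coupling = (-0.0720, -0.0432, 0.0144)
I·α + gyro = (-0.1900, -0.1700, 0.1500)
v₁ − v₀ = (-0.04160000, -0.02560000, -0.03520000)
F = m·Δv/dt = (-2.6000, -1.6000, -2.2000)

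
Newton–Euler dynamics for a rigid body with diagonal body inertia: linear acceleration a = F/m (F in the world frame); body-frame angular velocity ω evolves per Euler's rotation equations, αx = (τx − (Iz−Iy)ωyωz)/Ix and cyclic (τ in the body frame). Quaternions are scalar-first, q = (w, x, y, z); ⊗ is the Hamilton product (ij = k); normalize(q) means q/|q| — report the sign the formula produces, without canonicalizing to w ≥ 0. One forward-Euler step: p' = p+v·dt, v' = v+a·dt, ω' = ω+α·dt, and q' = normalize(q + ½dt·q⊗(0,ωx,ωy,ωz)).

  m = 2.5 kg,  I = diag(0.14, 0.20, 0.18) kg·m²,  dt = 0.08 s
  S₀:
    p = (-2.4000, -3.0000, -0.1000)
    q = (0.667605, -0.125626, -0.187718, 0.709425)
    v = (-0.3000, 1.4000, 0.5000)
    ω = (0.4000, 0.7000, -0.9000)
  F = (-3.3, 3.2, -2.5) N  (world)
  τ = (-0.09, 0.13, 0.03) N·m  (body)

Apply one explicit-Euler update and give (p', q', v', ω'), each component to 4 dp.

p' = p + v·dt = (-2.4240, -2.8880, -0.0600)
v' = v + a·dt = (-0.4056, 1.5024, 0.4200)
ω×(Iω) gyroscopic = (0.0126, 0.0144, 0.0168)
angular accel α = (-0.7329, 0.5780, 0.0733)
ω' = ω + α·dt = (0.3414, 0.7462, -0.8941)
2q̇ = q⊗(0,ω) = (0.8201355, -0.0606093, 0.6380301, -0.6136955)
updated quaternion q' = (0.6996, -0.1279, -0.1620, 0.6841)

p' = (-2.4240, -2.8880, -0.0600)
q' = (0.6996, -0.1279, -0.1620, 0.6841)
v' = (-0.4056, 1.5024, 0.4200)
ω' = (0.3414, 0.7462, -0.8941)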